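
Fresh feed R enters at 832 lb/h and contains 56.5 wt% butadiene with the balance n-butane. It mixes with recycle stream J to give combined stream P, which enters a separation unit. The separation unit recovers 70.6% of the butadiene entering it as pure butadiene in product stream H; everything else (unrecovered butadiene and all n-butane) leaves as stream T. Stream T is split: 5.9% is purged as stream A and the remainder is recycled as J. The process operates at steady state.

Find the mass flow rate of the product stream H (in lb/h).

butadiene in P: m_A = 832×0.565 + (1−0.059)·(1−0.706)·m_A, so m_A = 470.08/0.7233 = 649.87 lb/h.
Product H = 0.706×649.87 = 458.81 lb/h.

458.8 lb/h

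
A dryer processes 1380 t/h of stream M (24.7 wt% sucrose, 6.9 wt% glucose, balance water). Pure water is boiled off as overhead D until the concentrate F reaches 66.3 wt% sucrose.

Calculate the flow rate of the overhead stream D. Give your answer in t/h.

865.9 t/h

sucrose is conserved: 1380×0.247 = 340.86 t/h all reports to the concentrate.
Concentrate = 340.86/(target fraction) = 514.12 t/h.
Overhead = 1380 − 514.12 = 865.88 t/h.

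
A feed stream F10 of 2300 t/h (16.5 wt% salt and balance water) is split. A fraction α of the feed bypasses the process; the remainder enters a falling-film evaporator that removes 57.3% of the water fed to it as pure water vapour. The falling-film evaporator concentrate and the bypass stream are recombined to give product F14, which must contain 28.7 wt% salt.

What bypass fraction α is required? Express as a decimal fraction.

All 2300×0.165 = 379.5 t/h of salt reaches F14, so F14 = 379.5/0.287 = 1322.3 t/h and vapour = 977.7 t/h.
The evaporator receives (1−α)·2300 of feed at 0.835 water and removes 0.573 of that water:
0.573×0.835×(1−α)×2300 = 977.7
(1−α) = 977.7/1100.4 = 0.8885;  α = 0.1115.

0.112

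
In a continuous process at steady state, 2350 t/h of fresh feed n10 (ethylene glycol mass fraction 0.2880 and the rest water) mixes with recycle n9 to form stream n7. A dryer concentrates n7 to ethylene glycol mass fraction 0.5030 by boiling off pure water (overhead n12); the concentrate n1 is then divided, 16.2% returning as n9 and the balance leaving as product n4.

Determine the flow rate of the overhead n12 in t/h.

Overall ethylene glycol balance (none leaves overhead): ethylene glycol in fresh feed = ethylene glycol in product, i.e. 2350×0.288 = (1−0.162)·n1·0.503.
n1 = 676.8/(0.503×0.838) = 1605.6 t/h.
Recycle n9 = 0.162×1605.6 = 260.11 t/h.
Combined feed n7 = 2350 + 260.11 = 2610.1 t/h.
Overhead n12 = n7 − n1 = 2610.1 − 1605.6 = 1004.5 t/h.

1004 t/h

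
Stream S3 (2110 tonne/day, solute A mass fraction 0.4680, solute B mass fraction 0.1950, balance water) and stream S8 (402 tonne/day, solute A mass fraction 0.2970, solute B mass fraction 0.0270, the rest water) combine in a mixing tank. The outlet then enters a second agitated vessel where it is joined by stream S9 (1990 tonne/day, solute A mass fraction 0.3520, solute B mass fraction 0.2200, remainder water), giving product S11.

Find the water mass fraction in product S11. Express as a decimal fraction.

0.4075

Overall, product flow = 4502 tonne/day.
water in = 2110×0.337 + 402×0.676 + 1990×0.428 = 1834.5 tonne/day.
water fraction in S11 = 0.4075.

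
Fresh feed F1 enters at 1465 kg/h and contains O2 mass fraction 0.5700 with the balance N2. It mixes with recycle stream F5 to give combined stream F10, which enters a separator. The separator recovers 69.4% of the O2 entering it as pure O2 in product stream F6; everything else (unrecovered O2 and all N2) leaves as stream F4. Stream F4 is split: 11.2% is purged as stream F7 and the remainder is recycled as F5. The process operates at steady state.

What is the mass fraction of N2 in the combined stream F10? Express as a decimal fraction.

0.8307

N2 enters only via F1 and leaves only via the purge: 1465×0.430 = 0.112×(N2 in F4), and the separator passes all N2, so N2 in F10 = N2 in F4 = 5624.6 kg/h.
O2 in F10: m_A = 1465×0.570 + (1−0.112)·(1−0.694)·m_A, so m_A = 835.05/0.7283 = 1146.6 kg/h.
F10 = 1146.6 + 5624.6 = 6771.2 kg/h.
N2 fraction in F10 = 5624.6/6771.2 = 0.8307.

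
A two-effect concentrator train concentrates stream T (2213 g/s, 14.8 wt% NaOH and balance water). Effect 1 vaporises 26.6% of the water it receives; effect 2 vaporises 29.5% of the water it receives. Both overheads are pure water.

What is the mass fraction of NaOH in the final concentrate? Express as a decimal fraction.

water in feed = 2213×0.852 = 1885.5 g/s.
After stage 1: water left = (1−0.266)×1885.5 = 1383.9; stream total = 1711.5 g/s.
After stage 2: water left = (1−0.295)×1383.9 = 975.68; final concentrate = 1303.2 g/s.
NaOH fraction = 327.52/1303.2 = 0.251.

0.251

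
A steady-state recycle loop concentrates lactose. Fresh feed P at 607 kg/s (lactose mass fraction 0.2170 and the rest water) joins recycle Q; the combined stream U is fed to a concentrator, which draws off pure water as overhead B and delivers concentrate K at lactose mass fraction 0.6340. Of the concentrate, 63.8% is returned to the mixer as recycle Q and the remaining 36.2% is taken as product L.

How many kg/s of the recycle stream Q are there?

Overall lactose balance (none leaves overhead): lactose in fresh feed = lactose in product, i.e. 607×0.217 = (1−0.638)·K·0.634.
K = 131.72/(0.634×0.362) = 573.92 kg/s.
Recycle Q = 0.638×573.92 = 366.16 kg/s.

366.2 kg/s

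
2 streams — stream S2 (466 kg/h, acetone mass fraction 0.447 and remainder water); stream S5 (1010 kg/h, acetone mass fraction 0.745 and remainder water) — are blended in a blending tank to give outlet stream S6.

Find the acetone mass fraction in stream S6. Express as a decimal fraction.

Total flow out = 466 + 1010 = 1476 kg/h.
acetone in = 466×0.447 + 1010×0.745 = 960.75 kg/h.
acetone mass fraction in S6 = 960.75/1476 = 0.651.

0.651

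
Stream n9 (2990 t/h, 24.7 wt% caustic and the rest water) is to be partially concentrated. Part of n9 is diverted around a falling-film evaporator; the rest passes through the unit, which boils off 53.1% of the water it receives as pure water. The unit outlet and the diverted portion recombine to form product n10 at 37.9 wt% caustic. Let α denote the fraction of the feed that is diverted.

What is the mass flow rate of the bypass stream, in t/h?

All 2990×0.247 = 738.53 t/h of caustic reaches n10, so n10 = 738.53/0.379 = 1948.6 t/h and vapour = 1041.4 t/h.
The evaporator receives (1−α)·2990 of feed at 0.753 water and removes 0.531 of that water:
0.531×0.753×(1−α)×2990 = 1041.4
(1−α) = 1041.4/1195.5 = 0.8711;  α = 0.1289.
Bypass flow = 0.1289×2990 = 385.55 t/h.

385.5 t/h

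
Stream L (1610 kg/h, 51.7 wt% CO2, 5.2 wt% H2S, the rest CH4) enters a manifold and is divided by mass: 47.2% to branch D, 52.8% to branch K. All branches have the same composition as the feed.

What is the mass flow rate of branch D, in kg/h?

759.9 kg/h

Branch D flow = 0.472×1610 = 759.92 kg/h.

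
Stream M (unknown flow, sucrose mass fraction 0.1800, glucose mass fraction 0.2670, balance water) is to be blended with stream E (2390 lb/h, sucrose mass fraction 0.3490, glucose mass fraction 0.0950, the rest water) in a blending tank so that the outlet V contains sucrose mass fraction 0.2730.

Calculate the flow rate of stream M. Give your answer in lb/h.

1953 lb/h

Let M be the unknown flow. Total out = 2390 + M.
sucrose balance: 834.11 + 0.180·M = 0.273·(2390 + M)
(0.180 − 0.273)·M = 0.273×2390 − 834.11 = -181.64
M = -181.64 / -0.093 = 1953.1 lb/h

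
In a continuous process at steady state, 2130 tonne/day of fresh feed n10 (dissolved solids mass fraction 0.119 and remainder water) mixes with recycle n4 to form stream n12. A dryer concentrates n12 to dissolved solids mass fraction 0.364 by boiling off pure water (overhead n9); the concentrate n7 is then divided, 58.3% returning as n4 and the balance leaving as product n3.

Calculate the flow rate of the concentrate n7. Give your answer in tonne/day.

1670 tonne/day

Overall dissolved solids balance (none leaves overhead): dissolved solids in fresh feed = dissolved solids in product, i.e. 2130×0.119 = (1−0.583)·n7·0.364.
n7 = 253.47/(0.364×0.417) = 1669.9 tonne/day.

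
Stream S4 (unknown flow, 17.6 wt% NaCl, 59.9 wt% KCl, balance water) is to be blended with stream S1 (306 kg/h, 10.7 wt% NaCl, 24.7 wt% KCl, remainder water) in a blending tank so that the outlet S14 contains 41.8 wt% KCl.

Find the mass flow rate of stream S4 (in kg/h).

Let S4 be the unknown flow. Total out = 306 + S4.
KCl balance: 75.582 + 0.599·S4 = 0.418·(306 + S4)
(0.599 − 0.418)·S4 = 0.418×306 − 75.582 = 52.326
S4 = 52.326 / 0.181 = 289.09 kg/h

289.1 kg/h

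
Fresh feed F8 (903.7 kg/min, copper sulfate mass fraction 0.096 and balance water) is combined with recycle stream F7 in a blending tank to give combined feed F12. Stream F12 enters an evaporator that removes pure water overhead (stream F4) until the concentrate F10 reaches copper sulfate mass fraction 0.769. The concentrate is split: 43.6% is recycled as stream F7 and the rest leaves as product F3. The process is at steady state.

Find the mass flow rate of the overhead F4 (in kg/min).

790.9 kg/min

Overall copper sulfate balance (none leaves overhead): copper sulfate in fresh feed = copper sulfate in product, i.e. 903.7×0.096 = (1−0.436)·F10·0.769.
F10 = 86.755/(0.769×0.564) = 200.03 kg/min.
Recycle F7 = 0.436×200.03 = 87.212 kg/min.
Combined feed F12 = 903.7 + 87.212 = 990.91 kg/min.
Overhead F4 = F12 − F10 = 990.91 − 200.03 = 790.88 kg/min.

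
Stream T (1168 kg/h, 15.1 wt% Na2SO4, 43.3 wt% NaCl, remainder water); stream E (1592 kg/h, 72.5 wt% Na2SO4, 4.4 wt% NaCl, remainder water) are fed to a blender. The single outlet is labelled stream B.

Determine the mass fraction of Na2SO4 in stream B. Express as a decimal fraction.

Total flow out = 1168 + 1592 = 2760 kg/h.
Na2SO4 in = 1168×0.151 + 1592×0.725 = 1330.6 kg/h.
Na2SO4 mass fraction in B = 1330.6/2760 = 0.4821.

0.4821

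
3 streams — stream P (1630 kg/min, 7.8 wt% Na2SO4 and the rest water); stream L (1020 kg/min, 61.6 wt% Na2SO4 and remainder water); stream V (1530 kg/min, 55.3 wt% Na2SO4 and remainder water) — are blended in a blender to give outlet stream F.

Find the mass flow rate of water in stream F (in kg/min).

2578 kg/min

water out = water in = 1630×0.922 + 1020×0.384 + 1530×0.447 = 2578.5 kg/min.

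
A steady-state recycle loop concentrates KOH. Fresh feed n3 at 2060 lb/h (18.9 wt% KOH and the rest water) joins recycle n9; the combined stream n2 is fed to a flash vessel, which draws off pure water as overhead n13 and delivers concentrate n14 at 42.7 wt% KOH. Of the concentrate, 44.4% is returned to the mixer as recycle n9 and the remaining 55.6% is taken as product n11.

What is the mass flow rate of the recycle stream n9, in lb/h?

728.1 lb/h

Overall KOH balance (none leaves overhead): KOH in fresh feed = KOH in product, i.e. 2060×0.189 = (1−0.444)·n14·0.427.
n14 = 389.34/(0.427×0.556) = 1639.9 lb/h.
Recycle n9 = 0.444×1639.9 = 728.13 lb/h.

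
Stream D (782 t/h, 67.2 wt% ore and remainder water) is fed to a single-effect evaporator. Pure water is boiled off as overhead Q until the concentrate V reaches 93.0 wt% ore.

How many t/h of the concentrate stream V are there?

565.1 t/h

ore is conserved: 782×0.672 = 525.5 t/h all reports to the concentrate.
Concentrate = 525.5/(target fraction) = 565.06 t/h.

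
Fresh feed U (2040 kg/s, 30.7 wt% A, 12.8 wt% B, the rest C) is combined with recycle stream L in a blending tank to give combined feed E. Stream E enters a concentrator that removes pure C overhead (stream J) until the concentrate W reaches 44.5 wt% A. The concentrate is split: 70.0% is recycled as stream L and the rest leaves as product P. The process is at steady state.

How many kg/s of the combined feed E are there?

Overall A balance (none leaves overhead): A in fresh feed = A in product, i.e. 2040×0.307 = (1−0.700)·W·0.445.
W = 626.28/(0.445×0.300) = 4691.2 kg/s.
Recycle L = 0.700×4691.2 = 3283.9 kg/s.
Combined feed E = 2040 + 3283.9 = 5323.9 kg/s.

5324 kg/s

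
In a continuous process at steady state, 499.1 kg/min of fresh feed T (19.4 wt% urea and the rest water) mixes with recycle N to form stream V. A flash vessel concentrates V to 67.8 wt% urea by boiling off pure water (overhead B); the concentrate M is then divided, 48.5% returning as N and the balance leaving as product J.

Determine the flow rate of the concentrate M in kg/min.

277.3 kg/min

Overall urea balance (none leaves overhead): urea in fresh feed = urea in product, i.e. 499.1×0.194 = (1−0.485)·M·0.678.
M = 96.825/(0.678×0.515) = 277.3 kg/min.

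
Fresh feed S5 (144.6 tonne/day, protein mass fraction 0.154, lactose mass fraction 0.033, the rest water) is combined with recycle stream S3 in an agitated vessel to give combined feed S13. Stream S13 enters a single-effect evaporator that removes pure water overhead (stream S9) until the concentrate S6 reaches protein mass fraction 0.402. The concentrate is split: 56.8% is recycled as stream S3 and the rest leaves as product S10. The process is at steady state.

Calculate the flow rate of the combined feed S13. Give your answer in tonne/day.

Overall protein balance (none leaves overhead): protein in fresh feed = protein in product, i.e. 144.6×0.154 = (1−0.568)·S6·0.402.
S6 = 22.268/(0.402×0.432) = 128.23 tonne/day.
Recycle S3 = 0.568×128.23 = 72.833 tonne/day.
Combined feed S13 = 144.6 + 72.833 = 217.43 tonne/day.

217.4 tonne/day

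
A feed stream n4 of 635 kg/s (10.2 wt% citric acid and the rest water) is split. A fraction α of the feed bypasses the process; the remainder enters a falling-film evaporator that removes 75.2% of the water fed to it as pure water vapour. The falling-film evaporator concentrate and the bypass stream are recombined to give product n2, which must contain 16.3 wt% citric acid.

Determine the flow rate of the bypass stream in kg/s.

283.1 kg/s

All 635×0.102 = 64.77 kg/s of citric acid reaches n2, so n2 = 64.77/0.163 = 397.36 kg/s and vapour = 237.64 kg/s.
The evaporator receives (1−α)·635 of feed at 0.898 water and removes 0.752 of that water:
0.752×0.898×(1−α)×635 = 237.64
(1−α) = 237.64/428.81 = 0.5542;  α = 0.4458.
Bypass flow = 0.4458×635 = 283.1 kg/s.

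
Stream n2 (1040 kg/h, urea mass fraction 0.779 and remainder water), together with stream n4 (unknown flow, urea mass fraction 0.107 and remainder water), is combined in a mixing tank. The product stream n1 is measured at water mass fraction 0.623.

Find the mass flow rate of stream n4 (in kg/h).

1548 kg/h

Let n4 be the unknown flow. Total out = 1040 + n4.
water balance: 229.84 + 0.893·n4 = 0.623·(1040 + n4)
(0.893 − 0.623)·n4 = 0.623×1040 − 229.84 = 418.08
n4 = 418.08 / 0.270 = 1548.4 kg/h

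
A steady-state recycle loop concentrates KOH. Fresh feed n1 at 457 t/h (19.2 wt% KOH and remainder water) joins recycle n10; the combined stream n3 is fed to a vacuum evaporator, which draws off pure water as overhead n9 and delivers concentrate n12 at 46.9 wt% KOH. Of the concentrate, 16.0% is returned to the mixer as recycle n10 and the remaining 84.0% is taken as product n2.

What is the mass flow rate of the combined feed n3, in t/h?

492.6 t/h

Overall KOH balance (none leaves overhead): KOH in fresh feed = KOH in product, i.e. 457×0.192 = (1−0.160)·n12·0.469.
n12 = 87.744/(0.469×0.840) = 222.72 t/h.
Recycle n10 = 0.160×222.72 = 35.636 t/h.
Combined feed n3 = 457 + 35.636 = 492.64 t/h.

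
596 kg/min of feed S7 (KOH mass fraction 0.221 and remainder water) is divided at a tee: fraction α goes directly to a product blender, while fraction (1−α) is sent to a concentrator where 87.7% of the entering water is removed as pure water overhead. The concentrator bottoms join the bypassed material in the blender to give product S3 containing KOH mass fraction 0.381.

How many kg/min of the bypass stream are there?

229.6 kg/min

All 596×0.221 = 131.72 kg/min of KOH reaches S3, so S3 = 131.72/0.381 = 345.71 kg/min and vapour = 250.29 kg/min.
The evaporator receives (1−α)·596 of feed at 0.779 water and removes 0.877 of that water:
0.877×0.779×(1−α)×596 = 250.29
(1−α) = 250.29/407.18 = 0.6147;  α = 0.3853.
Bypass flow = 0.3853×596 = 229.64 kg/min.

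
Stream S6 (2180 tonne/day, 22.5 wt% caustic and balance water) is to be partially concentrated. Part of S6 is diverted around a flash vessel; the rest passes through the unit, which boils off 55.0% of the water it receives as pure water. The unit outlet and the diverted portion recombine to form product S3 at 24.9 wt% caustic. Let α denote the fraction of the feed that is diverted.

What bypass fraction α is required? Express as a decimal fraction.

All 2180×0.225 = 490.5 tonne/day of caustic reaches S3, so S3 = 490.5/0.249 = 1969.9 tonne/day and vapour = 210.12 tonne/day.
The evaporator receives (1−α)·2180 of feed at 0.775 water and removes 0.550 of that water:
0.550×0.775×(1−α)×2180 = 210.12
(1−α) = 210.12/929.23 = 0.2261;  α = 0.7739.

0.774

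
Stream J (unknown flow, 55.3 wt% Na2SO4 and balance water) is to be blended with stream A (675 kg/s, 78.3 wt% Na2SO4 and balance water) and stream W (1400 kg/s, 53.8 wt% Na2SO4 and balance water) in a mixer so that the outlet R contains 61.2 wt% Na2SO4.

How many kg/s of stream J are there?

200.4 kg/s

Let J be the unknown flow. Total out = 2075 + J.
Na2SO4 balance: 1281.7 + 0.553·J = 0.612·(2075 + J)
(0.553 − 0.612)·J = 0.612×2075 − 1281.7 = -11.825
J = -11.825 / -0.059 = 200.42 kg/s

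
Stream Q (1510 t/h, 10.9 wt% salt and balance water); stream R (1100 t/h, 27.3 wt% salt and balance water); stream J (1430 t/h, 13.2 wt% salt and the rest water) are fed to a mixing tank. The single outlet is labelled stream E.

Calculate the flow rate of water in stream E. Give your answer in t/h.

water out = water in = 1510×0.891 + 1100×0.727 + 1430×0.868 = 3386.3 t/h.

3386 t/h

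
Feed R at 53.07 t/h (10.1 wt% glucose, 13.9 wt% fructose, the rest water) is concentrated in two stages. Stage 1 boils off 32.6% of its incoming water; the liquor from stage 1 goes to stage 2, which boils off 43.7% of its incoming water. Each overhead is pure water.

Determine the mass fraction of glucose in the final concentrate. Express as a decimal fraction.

0.191

water in feed = 53.07×0.760 = 40.333 t/h.
After stage 1: water left = (1−0.326)×40.333 = 27.185; stream total = 39.921 t/h.
After stage 2: water left = (1−0.437)×27.185 = 15.305; final concentrate = 28.042 t/h.
glucose fraction = 5.3601/28.042 = 0.191.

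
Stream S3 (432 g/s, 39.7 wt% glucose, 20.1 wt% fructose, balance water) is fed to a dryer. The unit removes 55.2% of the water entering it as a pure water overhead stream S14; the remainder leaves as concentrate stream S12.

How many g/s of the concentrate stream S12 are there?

336.1 g/s

water entering = 432×0.402 = 173.66 g/s; overhead removed = 0.552×173.66 = 95.863 g/s.
Concentrate = 432 − 95.863 = 336.14 g/s.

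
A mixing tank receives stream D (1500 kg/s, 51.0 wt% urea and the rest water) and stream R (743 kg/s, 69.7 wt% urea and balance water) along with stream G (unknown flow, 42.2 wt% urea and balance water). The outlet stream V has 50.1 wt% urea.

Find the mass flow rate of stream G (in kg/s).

2014 kg/s

Let G be the unknown flow. Total out = 2243 + G.
urea balance: 1282.9 + 0.422·G = 0.501·(2243 + G)
(0.422 − 0.501)·G = 0.501×2243 − 1282.9 = -159.13
G = -159.13 / -0.079 = 2014.3 kg/s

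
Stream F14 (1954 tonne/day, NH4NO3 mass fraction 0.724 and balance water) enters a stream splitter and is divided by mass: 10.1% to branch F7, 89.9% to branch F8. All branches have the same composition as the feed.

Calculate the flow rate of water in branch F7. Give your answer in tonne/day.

54.47 tonne/day

Branch F7 total = 0.101×1954 = 197.35 tonne/day.
water in F7 = 0.276×197.35 = 54.47 tonne/day.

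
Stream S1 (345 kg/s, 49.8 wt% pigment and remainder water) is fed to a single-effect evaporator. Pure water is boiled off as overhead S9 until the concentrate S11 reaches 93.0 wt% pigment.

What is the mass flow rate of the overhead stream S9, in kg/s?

pigment is conserved: 345×0.498 = 171.81 kg/s all reports to the concentrate.
Concentrate = 171.81/(target fraction) = 184.74 kg/s.
Overhead = 345 − 184.74 = 160.26 kg/s.

160.3 kg/s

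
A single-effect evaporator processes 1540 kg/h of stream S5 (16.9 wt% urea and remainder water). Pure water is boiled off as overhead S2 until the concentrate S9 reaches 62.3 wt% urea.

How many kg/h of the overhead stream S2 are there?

1122 kg/h

urea is conserved: 1540×0.169 = 260.26 kg/h all reports to the concentrate.
Concentrate = 260.26/(target fraction) = 417.75 kg/h.
Overhead = 1540 − 417.75 = 1122.2 kg/h.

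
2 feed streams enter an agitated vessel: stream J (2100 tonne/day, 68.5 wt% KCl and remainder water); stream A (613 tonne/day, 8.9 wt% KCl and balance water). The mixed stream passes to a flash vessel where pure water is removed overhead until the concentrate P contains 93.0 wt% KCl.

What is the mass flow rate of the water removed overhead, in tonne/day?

KCl entering = 2100×0.685 + 613×0.089 = 1493.1 tonne/day.
All KCl reports to P, so P = 1493.1/0.930 = 1605.4 tonne/day.
Total feed = 2713 tonne/day; overhead = 2713 − 1605.4 = 1107.6 tonne/day.

1108 tonne/day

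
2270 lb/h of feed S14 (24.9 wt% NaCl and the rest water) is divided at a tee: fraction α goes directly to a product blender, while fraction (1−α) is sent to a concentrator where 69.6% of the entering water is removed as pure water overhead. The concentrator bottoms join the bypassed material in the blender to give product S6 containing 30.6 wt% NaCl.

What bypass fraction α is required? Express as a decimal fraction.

0.644

All 2270×0.249 = 565.23 lb/h of NaCl reaches S6, so S6 = 565.23/0.306 = 1847.2 lb/h and vapour = 422.84 lb/h.
The evaporator receives (1−α)·2270 of feed at 0.751 water and removes 0.696 of that water:
0.696×0.751×(1−α)×2270 = 422.84
(1−α) = 422.84/1186.5 = 0.3564;  α = 0.6436.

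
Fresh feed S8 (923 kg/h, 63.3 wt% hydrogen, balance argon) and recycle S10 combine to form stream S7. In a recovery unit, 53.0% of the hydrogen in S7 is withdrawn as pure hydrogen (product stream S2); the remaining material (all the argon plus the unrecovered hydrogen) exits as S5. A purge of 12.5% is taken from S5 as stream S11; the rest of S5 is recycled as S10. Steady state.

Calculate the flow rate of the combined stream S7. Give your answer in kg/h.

argon enters only via S8 and leaves only via the purge: 923×0.367 = 0.125×(argon in S5), and the recovery unit passes all argon, so argon in S7 = argon in S5 = 2709.9 kg/h.
hydrogen in S7: m_A = 923×0.633 + (1−0.125)·(1−0.530)·m_A, so m_A = 584.26/0.5887 = 992.37 kg/h.
S7 = 992.37 + 2709.9 = 3702.3 kg/h.

3702 kg/h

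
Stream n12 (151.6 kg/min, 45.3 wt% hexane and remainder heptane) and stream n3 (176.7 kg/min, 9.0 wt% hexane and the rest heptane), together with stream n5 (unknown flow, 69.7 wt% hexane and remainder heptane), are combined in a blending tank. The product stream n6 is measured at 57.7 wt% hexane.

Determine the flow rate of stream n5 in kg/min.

873.8 kg/min

Let n5 be the unknown flow. Total out = 328.3 + n5.
hexane balance: 84.578 + 0.697·n5 = 0.577·(328.3 + n5)
(0.697 − 0.577)·n5 = 0.577×328.3 − 84.578 = 104.85
n5 = 104.85 / 0.120 = 873.76 kg/min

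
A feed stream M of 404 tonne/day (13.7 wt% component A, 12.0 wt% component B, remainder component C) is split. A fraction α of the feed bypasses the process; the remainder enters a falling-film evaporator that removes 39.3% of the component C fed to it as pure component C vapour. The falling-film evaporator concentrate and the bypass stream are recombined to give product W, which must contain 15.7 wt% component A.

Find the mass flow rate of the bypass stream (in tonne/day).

227.7 tonne/day

All 404×0.137 = 55.348 tonne/day of component A reaches W, so W = 55.348/0.157 = 352.54 tonne/day and vapour = 51.465 tonne/day.
The evaporator receives (1−α)·404 of feed at 0.743 component C and removes 0.393 of that component C:
0.393×0.743×(1−α)×404 = 51.465
(1−α) = 51.465/117.97 = 0.4363;  α = 0.5637.
Bypass flow = 0.5637×404 = 227.75 tonne/day.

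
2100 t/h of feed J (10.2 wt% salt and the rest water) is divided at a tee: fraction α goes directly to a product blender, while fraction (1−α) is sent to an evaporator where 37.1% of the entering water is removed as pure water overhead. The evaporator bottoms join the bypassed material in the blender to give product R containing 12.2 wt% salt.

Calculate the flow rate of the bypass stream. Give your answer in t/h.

1067 t/h

All 2100×0.102 = 214.2 t/h of salt reaches R, so R = 214.2/0.122 = 1755.7 t/h and vapour = 344.26 t/h.
The evaporator receives (1−α)·2100 of feed at 0.898 water and removes 0.371 of that water:
0.371×0.898×(1−α)×2100 = 344.26
(1−α) = 344.26/699.63 = 0.4921;  α = 0.5079.
Bypass flow = 0.5079×2100 = 1066.7 t/h.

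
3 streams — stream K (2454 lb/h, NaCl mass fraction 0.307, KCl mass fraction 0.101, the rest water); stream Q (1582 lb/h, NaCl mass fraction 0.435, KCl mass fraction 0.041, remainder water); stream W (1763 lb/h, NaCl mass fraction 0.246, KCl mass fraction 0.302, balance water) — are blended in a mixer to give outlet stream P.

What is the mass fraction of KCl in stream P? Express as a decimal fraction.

Total flow out = 2454 + 1582 + 1763 = 5799 lb/h.
KCl in = 2454×0.101 + 1582×0.041 + 1763×0.302 = 845.14 lb/h.
KCl mass fraction in P = 845.14/5799 = 0.146.

0.146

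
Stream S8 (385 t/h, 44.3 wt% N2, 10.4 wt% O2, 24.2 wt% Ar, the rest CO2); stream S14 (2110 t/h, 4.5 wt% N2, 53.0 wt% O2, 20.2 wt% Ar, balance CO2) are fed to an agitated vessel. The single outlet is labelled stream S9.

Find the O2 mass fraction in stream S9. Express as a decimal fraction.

0.464

Total flow out = 385 + 2110 = 2495 t/h.
O2 in = 385×0.104 + 2110×0.530 = 1158.3 t/h.
O2 mass fraction in S9 = 1158.3/2495 = 0.464.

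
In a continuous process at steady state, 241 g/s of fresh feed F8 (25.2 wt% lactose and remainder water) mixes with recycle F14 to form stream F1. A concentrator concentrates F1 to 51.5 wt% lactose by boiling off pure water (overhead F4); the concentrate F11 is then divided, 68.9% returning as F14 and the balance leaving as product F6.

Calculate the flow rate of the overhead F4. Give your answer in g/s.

123.1 g/s

Overall lactose balance (none leaves overhead): lactose in fresh feed = lactose in product, i.e. 241×0.252 = (1−0.689)·F11·0.515.
F11 = 60.732/(0.515×0.311) = 379.18 g/s.
Recycle F14 = 0.689×379.18 = 261.26 g/s.
Combined feed F1 = 241 + 261.26 = 502.26 g/s.
Overhead F4 = F1 − F11 = 502.26 − 379.18 = 123.07 g/s.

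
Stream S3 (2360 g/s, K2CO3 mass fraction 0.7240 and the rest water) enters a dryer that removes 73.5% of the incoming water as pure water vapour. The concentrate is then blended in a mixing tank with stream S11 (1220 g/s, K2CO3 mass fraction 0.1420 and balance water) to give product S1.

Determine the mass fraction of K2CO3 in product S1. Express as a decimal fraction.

0.6068

Vapour removed = 0.735×0.276×2360 = 478.75 g/s; concentrate = 1881.3 g/s.
K2CO3 reaching the mixer = 1708.6 (from concentrate) + 1220×0.142 = 1881.9 g/s.
Product flow = 1881.3 + 1220 = 3101.3 g/s; K2CO3 fraction = 0.6068.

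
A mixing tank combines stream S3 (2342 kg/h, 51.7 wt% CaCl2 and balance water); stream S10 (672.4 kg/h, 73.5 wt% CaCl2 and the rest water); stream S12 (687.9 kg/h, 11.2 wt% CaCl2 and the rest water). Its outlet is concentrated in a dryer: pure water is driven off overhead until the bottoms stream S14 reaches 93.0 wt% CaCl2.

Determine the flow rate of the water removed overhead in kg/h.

CaCl2 entering = 2342×0.517 + 672.4×0.735 + 687.9×0.112 = 1782.1 kg/h.
All CaCl2 reports to S14, so S14 = 1782.1/0.930 = 1916.2 kg/h.
Total feed = 3702.3 kg/h; overhead = 3702.3 − 1916.2 = 1786.1 kg/h.

1786 kg/h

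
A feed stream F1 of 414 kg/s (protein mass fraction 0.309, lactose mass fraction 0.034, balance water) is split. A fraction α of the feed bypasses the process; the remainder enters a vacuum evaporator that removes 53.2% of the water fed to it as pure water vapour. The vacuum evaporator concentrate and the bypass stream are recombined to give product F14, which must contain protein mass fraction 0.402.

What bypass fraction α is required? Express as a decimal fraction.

0.338

All 414×0.309 = 127.93 kg/s of protein reaches F14, so F14 = 127.93/0.402 = 318.22 kg/s and vapour = 95.776 kg/s.
The evaporator receives (1−α)·414 of feed at 0.657 water and removes 0.532 of that water:
0.532×0.657×(1−α)×414 = 95.776
(1−α) = 95.776/144.7 = 0.6619;  α = 0.3381.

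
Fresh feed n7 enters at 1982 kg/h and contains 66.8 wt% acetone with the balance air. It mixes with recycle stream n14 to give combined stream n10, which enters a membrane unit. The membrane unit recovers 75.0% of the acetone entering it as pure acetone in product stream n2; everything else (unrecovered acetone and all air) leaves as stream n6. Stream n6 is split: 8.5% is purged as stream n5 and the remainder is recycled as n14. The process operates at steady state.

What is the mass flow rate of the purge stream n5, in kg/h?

air enters only via n7 and leaves only via the purge: 1982×0.332 = 0.085×(air in n6), and the membrane unit passes all air, so air in n10 = air in n6 = 7741.5 kg/h.
acetone in n10: m_A = 1982×0.668 + (1−0.085)·(1−0.750)·m_A, so m_A = 1324/0.7712 = 1716.7 kg/h.
n6 = (1−0.750)×1716.7 + 7741.5 = 8170.6 kg/h.
Purge n5 = 0.085×8170.6 = 694.5 kg/h.

694.5 kg/h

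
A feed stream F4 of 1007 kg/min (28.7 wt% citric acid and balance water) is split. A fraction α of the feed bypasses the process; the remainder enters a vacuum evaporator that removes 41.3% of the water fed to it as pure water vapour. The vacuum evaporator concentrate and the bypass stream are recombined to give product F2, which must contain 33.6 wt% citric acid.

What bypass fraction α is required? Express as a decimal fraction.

0.505

All 1007×0.287 = 289.01 kg/min of citric acid reaches F2, so F2 = 289.01/0.336 = 860.15 kg/min and vapour = 146.85 kg/min.
The evaporator receives (1−α)·1007 of feed at 0.713 water and removes 0.413 of that water:
0.413×0.713×(1−α)×1007 = 146.85
(1−α) = 146.85/296.53 = 0.4952;  α = 0.5048.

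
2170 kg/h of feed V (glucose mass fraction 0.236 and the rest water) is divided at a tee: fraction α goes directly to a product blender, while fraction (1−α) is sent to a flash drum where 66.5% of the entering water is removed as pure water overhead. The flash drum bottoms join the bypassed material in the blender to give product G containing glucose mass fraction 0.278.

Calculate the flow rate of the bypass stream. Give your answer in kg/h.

All 2170×0.236 = 512.12 kg/h of glucose reaches G, so G = 512.12/0.278 = 1842.2 kg/h and vapour = 327.84 kg/h.
The evaporator receives (1−α)·2170 of feed at 0.764 water and removes 0.665 of that water:
0.665×0.764×(1−α)×2170 = 327.84
(1−α) = 327.84/1102.5 = 0.2974;  α = 0.7026.
Bypass flow = 0.7026×2170 = 1524.7 kg/h.

1525 kg/h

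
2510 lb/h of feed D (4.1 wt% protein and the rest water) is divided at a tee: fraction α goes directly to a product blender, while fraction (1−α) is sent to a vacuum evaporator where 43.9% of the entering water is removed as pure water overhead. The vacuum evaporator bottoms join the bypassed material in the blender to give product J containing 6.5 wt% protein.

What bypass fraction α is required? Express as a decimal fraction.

All 2510×0.041 = 102.91 lb/h of protein reaches J, so J = 102.91/0.065 = 1583.2 lb/h and vapour = 926.77 lb/h.
The evaporator receives (1−α)·2510 of feed at 0.959 water and removes 0.439 of that water:
0.439×0.959×(1−α)×2510 = 926.77
(1−α) = 926.77/1056.7 = 0.8770;  α = 0.1230.

0.123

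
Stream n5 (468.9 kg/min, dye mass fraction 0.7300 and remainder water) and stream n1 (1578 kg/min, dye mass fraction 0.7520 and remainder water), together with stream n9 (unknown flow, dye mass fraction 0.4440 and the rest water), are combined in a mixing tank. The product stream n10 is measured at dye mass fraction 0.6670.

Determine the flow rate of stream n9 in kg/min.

Let n9 be the unknown flow. Total out = 2046.9 + n9.
dye balance: 1529 + 0.444·n9 = 0.667·(2046.9 + n9)
(0.444 − 0.667)·n9 = 0.667×2046.9 − 1529 = -163.67
n9 = -163.67 / -0.223 = 733.95 kg/min

733.9 kg/min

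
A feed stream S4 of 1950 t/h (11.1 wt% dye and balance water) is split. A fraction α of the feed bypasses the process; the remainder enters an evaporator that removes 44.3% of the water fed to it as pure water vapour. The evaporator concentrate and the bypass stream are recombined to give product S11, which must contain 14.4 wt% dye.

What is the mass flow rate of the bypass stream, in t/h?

815.3 t/h

All 1950×0.111 = 216.45 t/h of dye reaches S11, so S11 = 216.45/0.144 = 1503.1 t/h and vapour = 446.88 t/h.
The evaporator receives (1−α)·1950 of feed at 0.889 water and removes 0.443 of that water:
0.443×0.889×(1−α)×1950 = 446.88
(1−α) = 446.88/767.96 = 0.5819;  α = 0.4181.
Bypass flow = 0.4181×1950 = 815.3 t/h.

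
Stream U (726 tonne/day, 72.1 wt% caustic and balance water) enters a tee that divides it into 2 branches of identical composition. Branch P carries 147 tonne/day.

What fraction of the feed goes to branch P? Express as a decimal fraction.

0.202

Fraction to P = 147/726 = 0.2025.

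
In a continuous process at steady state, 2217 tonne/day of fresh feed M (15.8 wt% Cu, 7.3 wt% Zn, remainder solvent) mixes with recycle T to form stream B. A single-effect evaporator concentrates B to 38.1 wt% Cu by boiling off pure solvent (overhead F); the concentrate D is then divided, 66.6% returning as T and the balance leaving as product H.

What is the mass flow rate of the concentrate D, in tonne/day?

2753 tonne/day

Overall Cu balance (none leaves overhead): Cu in fresh feed = Cu in product, i.e. 2217×0.158 = (1−0.666)·D·0.381.
D = 350.29/(0.381×0.334) = 2752.7 tonne/day.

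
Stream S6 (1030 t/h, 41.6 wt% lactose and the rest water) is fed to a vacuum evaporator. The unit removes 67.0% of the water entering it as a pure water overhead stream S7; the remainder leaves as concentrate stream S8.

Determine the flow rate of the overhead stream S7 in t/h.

403 t/h

water entering = 1030×0.584 = 601.52 t/h; overhead removed = 0.670×601.52 = 403.02 t/h.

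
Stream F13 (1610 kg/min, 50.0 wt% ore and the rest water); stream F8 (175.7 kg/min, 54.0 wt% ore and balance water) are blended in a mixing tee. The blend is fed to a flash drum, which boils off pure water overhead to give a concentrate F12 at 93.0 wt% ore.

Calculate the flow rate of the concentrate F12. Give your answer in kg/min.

ore entering = 1610×0.500 + 175.7×0.540 = 899.88 kg/min.
All ore reports to F12, so F12 = 899.88/0.930 = 967.61 kg/min.

967.6 kg/min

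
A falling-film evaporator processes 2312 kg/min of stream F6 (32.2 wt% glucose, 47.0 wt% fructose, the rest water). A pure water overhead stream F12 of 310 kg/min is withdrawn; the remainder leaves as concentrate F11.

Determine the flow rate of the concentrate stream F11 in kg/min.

Concentrate = 2312 − 310 = 2002 kg/min.

2002 kg/min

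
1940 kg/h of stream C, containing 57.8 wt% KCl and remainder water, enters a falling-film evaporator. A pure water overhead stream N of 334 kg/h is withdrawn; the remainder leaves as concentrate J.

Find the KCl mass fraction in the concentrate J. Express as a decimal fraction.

KCl is not removed: 1940×0.578 = 1121.3 kg/h of KCl enters J.
Concentrate = 1940 − 334 = 1606 kg/h.
Mass fraction = 1121.3/1606 = 0.698.

0.698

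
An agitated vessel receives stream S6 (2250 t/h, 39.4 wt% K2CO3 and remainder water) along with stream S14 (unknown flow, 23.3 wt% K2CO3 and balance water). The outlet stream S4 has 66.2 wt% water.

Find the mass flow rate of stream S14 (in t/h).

Let S14 be the unknown flow. Total out = 2250 + S14.
water balance: 1363.5 + 0.767·S14 = 0.662·(2250 + S14)
(0.767 − 0.662)·S14 = 0.662×2250 − 1363.5 = 126
S14 = 126 / 0.105 = 1200 t/h

1200 t/h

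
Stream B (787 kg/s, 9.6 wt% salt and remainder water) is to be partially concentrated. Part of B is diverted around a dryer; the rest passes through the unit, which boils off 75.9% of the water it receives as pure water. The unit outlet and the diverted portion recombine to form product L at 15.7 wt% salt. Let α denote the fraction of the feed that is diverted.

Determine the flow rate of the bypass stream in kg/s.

All 787×0.096 = 75.552 kg/s of salt reaches L, so L = 75.552/0.157 = 481.22 kg/s and vapour = 305.78 kg/s.
The evaporator receives (1−α)·787 of feed at 0.904 water and removes 0.759 of that water:
0.759×0.904×(1−α)×787 = 305.78
(1−α) = 305.78/539.99 = 0.5663;  α = 0.4337.
Bypass flow = 0.4337×787 = 341.35 kg/s.

341.3 kg/s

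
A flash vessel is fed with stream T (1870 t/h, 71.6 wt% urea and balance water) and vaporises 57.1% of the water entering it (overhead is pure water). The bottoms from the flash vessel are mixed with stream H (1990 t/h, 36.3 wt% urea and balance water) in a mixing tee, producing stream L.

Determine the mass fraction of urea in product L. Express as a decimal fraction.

0.580

Vapour removed = 0.571×0.284×1870 = 303.25 t/h; concentrate = 1566.8 t/h.
urea reaching the mixer = 1338.9 (from concentrate) + 1990×0.363 = 2061.3 t/h.
Product flow = 1566.8 + 1990 = 3556.8 t/h; urea fraction = 0.580.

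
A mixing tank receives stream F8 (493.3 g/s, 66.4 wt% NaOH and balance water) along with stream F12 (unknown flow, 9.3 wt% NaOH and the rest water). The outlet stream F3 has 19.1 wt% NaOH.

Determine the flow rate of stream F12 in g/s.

2381 g/s

Let F12 be the unknown flow. Total out = 493.3 + F12.
NaOH balance: 327.55 + 0.093·F12 = 0.191·(493.3 + F12)
(0.093 − 0.191)·F12 = 0.191×493.3 − 327.55 = -233.33
F12 = -233.33 / -0.098 = 2380.9 g/s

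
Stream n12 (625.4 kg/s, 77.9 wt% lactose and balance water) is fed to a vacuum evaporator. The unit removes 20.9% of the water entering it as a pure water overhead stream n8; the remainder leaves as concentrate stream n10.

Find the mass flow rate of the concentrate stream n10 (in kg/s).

596.5 kg/s

water entering = 625.4×0.221 = 138.21 kg/s; overhead removed = 0.209×138.21 = 28.887 kg/s.
Concentrate = 625.4 − 28.887 = 596.51 kg/s.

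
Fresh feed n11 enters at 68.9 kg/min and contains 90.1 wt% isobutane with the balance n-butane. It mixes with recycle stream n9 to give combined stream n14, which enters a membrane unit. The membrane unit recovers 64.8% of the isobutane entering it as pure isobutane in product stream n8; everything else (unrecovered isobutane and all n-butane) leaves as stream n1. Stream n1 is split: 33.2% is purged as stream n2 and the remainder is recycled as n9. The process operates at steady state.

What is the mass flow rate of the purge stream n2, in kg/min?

n-butane enters only via n11 and leaves only via the purge: 68.9×0.099 = 0.332×(n-butane in n1), and the membrane unit passes all n-butane, so n-butane in n14 = n-butane in n1 = 20.545 kg/min.
isobutane in n14: m_A = 68.9×0.901 + (1−0.332)·(1−0.648)·m_A, so m_A = 62.079/0.7649 = 81.163 kg/min.
n1 = (1−0.648)×81.163 + 20.545 = 49.115 kg/min.
Purge n2 = 0.332×49.115 = 16.306 kg/min.

16.31 kg/min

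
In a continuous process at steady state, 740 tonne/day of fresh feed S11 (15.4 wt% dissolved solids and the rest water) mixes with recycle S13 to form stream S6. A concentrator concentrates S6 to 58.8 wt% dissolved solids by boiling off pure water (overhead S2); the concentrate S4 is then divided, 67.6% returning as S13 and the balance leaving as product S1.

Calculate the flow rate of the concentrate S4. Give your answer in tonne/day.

598.2 tonne/day

Overall dissolved solids balance (none leaves overhead): dissolved solids in fresh feed = dissolved solids in product, i.e. 740×0.154 = (1−0.676)·S4·0.588.
S4 = 113.96/(0.588×0.324) = 598.18 tonne/day.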